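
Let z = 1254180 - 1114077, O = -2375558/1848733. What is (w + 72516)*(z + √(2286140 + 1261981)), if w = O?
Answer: 18782256749507010/1848733 + 134060346670*√3548121/1848733 ≈ 1.0296e+10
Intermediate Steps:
O = -2375558/1848733 (O = -2375558*1/1848733 = -2375558/1848733 ≈ -1.2850)
z = 140103
w = -2375558/1848733 ≈ -1.2850
(w + 72516)*(z + √(2286140 + 1261981)) = (-2375558/1848733 + 72516)*(140103 + √(2286140 + 1261981)) = 134060346670*(140103 + √3548121)/1848733 = 18782256749507010/1848733 + 134060346670*√3548121/1848733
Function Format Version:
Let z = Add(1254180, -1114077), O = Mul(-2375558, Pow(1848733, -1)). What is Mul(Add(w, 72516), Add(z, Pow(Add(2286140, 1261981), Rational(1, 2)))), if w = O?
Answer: Add(Rational(18782256749507010, 1848733), Mul(Rational(134060346670, 1848733), Pow(3548121, Rational(1, 2)))) ≈ 1.0296e+10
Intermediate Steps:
O = Rational(-2375558, 1848733) (O = Mul(-2375558, Rational(1, 1848733)) = Rational(-2375558, 1848733) ≈ -1.2850)
z = 140103
w = Rational(-2375558, 1848733) ≈ -1.2850
Mul(Add(w, 72516), Add(z, Pow(Add(2286140, 1261981), Rational(1, 2)))) = Mul(Add(Rational(-2375558, 1848733), 72516), Add(140103, Pow(Add(2286140, 1261981), Rational(1, 2)))) = Mul(Rational(134060346670, 1848733), Add(140103, Pow(3548121, Rational(1, 2)))) = Add(Rational(18782256749507010, 1848733), Mul(Rational(134060346670, 1848733), Pow(3548121, Rational(1, 2))))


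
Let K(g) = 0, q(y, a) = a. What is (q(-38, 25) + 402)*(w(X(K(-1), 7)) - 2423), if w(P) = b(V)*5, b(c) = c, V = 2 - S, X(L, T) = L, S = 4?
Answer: -1038891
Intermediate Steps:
V = -2 (V = 2 - 1*4 = 2 - 4 = -2)
w(P) = -10 (w(P) = -2*5 = -10)
(q(-38, 25) + 402)*(w(X(K(-1), 7)) - 2423) = (25 + 402)*(-10 - 2423) = 427*(-2433) = -1038891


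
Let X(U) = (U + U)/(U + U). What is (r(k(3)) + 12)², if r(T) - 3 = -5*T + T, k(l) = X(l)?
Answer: 121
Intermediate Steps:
X(U) = 1 (X(U) = (2*U)/((2*U)) = (2*U)*(1/(2*U)) = 1)
k(l) = 1
r(T) = 3 - 4*T (r(T) = 3 + (-5*T + T) = 3 - 4*T)
(r(k(3)) + 12)² = ((3 - 4*1) + 12)² = ((3 - 4) + 12)² = (-1 + 12)² = 11² = 121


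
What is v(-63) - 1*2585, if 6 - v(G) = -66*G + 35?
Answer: -6772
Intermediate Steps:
v(G) = -29 + 66*G (v(G) = 6 - (-66*G + 35) = 6 - (35 - 66*G) = 6 + (-35 + 66*G) = -29 + 66*G)
v(-63) - 1*2585 = (-29 + 66*(-63)) - 1*2585 = (-29 - 4158) - 2585 = -4187 - 2585 = -6772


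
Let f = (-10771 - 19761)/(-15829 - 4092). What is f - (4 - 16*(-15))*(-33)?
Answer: 160434424/19921 ≈ 8053.5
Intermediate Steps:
f = 30532/19921 (f = -30532/(-19921) = -30532*(-1/19921) = 30532/19921 ≈ 1.5327)
f - (4 - 16*(-15))*(-33) = 30532/19921 - (4 - 16*(-15))*(-33) = 30532/19921 - (4 + 240)*(-33) = 30532/19921 - 244*(-33) = 30532/19921 - 1*(-8052) = 30532/19921 + 8052 = 160434424/19921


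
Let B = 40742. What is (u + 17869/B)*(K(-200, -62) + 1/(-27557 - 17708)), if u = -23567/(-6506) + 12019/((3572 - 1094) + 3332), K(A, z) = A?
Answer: -3052109361818650581/2489642729566850 ≈ -1225.9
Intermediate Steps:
u = 7682853/1349995 (u = -23567*(-1/6506) + 12019/(2478 + 3332) = 23567/6506 + 12019/5810 = 23567/6506 + 12019*(1/5810) = 23567/6506 + 1717/830 = 7682853/1349995 ≈ 5.6910)
(u + 17869/B)*(K(-200, -62) + 1/(-27557 - 17708)) = (7682853/1349995 + 17869/40742)*(-200 + 1/(-27557 - 17708)) = (7682853/1349995 + 17869*(1/40742))*(-200 + 1/(-45265)) = (7682853/1349995 + 17869/40742)*(-200 - 1/45265) = (337137857581/55001496290)*(-9053001/45265) = -3052109361818650581/2489642729566850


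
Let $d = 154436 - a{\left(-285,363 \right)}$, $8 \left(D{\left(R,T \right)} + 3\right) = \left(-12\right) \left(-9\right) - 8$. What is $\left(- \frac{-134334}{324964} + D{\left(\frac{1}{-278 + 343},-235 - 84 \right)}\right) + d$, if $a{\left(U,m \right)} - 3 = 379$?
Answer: $\frac{12516306387}{81241} \approx 1.5406 \cdot 10^{5}$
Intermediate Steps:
$a{\left(U,m \right)} = 382$ ($a{\left(U,m \right)} = 3 + 379 = 382$)
$D{\left(R,T \right)} = \frac{19}{2}$ ($D{\left(R,T \right)} = -3 + \frac{\left(-12\right) \left(-9\right) - 8}{8} = -3 + \frac{108 - 8}{8} = -3 + \frac{1}{8} \cdot 100 = -3 + \frac{25}{2} = \frac{19}{2}$)
$d = 154054$ ($d = 154436 - 382 = 154054$)
$\left(- \frac{-134334}{324964} + D{\left(\frac{1}{-278 + 343},-235 - 84 \right)}\right) + d = \left(- \frac{-134334}{324964} + \frac{19}{2}\right) + 154054 = \left(\left(-1\right) \left(- \frac{67167}{162482}\right) + \frac{19}{2}\right) + 154054 = \left(\frac{67167}{162482} + \frac{19}{2}\right) + 154054 = \frac{805373}{81241} + 154054 = \frac{12516306387}{81241}$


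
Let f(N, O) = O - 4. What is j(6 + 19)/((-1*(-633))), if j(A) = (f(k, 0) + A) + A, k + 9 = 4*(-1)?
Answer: 46/633 ≈ 0.072670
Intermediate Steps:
k = -13 (k = -9 + 4*(-1) = -9 - 4 = -13)
f(N, O) = -4 + O
j(A) = -4 + 2*A (j(A) = ((-4 + 0) + A) + A = (-4 + A) + A = -4 + 2*A)
j(6 + 19)/((-1*(-633))) = (-4 + 2*(6 + 19))/((-1*(-633))) = (-4 + 2*25)/633 = (-4 + 50)*(1/633) = 46*(1/633) = 46/633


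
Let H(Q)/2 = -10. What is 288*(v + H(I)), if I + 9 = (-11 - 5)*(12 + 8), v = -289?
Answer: -88992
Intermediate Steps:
I = -329 (I = -9 + (-11 - 5)*(12 + 8) = -9 - 16*20 = -9 - 320 = -329)
H(Q) = -20 (H(Q) = 2*(-10) = -20)
288*(v + H(I)) = 288*(-289 - 20) = 288*(-309) = -88992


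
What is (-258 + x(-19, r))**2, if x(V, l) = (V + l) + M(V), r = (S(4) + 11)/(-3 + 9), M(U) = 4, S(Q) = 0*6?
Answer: 2647129/36 ≈ 73531.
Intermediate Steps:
S(Q) = 0
r = 11/6 (r = (0 + 11)/(-3 + 9) = 11/6 ≈ 1.8333)
x(V, l) = 4 + V + l (x(V, l) = (V + l) + 4 = 4 + V + l)
(-258 + x(-19, r))**2 = (-258 + (4 - 19 + 11/6))**2 = (-258 - 79/6)**2 = (-1627/6)**2 = 2647129/36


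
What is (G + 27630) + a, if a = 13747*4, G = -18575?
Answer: 64043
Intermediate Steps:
a = 54988
(G + 27630) + a = (-18575 + 27630) + 54988 = 9055 + 54988 = 64043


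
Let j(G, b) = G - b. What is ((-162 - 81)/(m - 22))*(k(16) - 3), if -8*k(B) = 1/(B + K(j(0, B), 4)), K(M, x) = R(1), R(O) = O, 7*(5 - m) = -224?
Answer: 33129/680 ≈ 48.719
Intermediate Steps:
m = 37 (m = 5 - ⅐*(-224) = 5 + 32 = 37)
K(M, x) = 1
k(B) = -1/(8*(1 + B)) (k(B) = -1/(8*(B + 1)) = -1/(8*(1 + B)))
((-162 - 81)/(m - 22))*(k(16) - 3) = ((-162 - 81)/(37 - 22))*(-1/(8 + 8*16) - 3) = (-243/15)*(-1/(8 + 128) - 3) = (-243*1/15)*(-1/136 - 3) = -81*(-1*1/136 - 3)/5 = -81*(-1/136 - 3)/5 = -81/5*(-409/136) = 33129/680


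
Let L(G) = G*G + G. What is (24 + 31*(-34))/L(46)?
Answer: -515/1081 ≈ -0.47641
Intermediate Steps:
L(G) = G + G² (L(G) = G² + G = G + G²)
(24 + 31*(-34))/L(46) = (24 + 31*(-34))/((46*(1 + 46))) = (24 - 1054)/((46*47)) = -1030/2162 = -1030*1/2162 = -515/1081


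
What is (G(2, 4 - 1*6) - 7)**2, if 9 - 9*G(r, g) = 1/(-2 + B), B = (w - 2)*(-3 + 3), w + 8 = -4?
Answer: 11449/324 ≈ 35.336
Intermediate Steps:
w = -12 (w = -8 - 4 = -12)
B = 0 (B = (-12 - 2)*(-3 + 3) = -14*0 = 0)
G(r, g) = 19/18 (G(r, g) = 1 - 1/(9*(-2 + 0)) = 1 - 1/9/(-2) = 1 - 1/9*(-1/2) = 1 + 1/18 = 19/18)
(G(2, 4 - 1*6) - 7)**2 = (19/18 - 7)**2 = (-107/18)**2 = 11449/324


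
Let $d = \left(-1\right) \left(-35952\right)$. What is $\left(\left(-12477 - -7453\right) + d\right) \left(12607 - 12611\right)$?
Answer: $-123712$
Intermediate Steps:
$d = 35952$
$\left(\left(-12477 - -7453\right) + d\right) \left(12607 - 12611\right) = \left(\left(-12477 - -7453\right) + 35952\right) \left(12607 - 12611\right) = \left(\left(-12477 + 7453\right) + 35952\right) \left(-4\right) = \left(-5024 + 35952\right) \left(-4\right) = 30928 \left(-4\right) = -123712$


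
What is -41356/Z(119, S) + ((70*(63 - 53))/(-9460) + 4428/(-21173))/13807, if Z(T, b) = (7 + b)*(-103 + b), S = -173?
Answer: -1429655056052563/1583798917810362 ≈ -0.90267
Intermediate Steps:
Z(T, b) = (-103 + b)*(7 + b)
-41356/Z(119, S) + ((70*(63 - 53))/(-9460) + 4428/(-21173))/13807 = -41356/(-721 + (-173)**2 - 96*(-173)) + ((70*(63 - 53))/(-9460) + 4428/(-21173))/13807 = -41356/(-721 + 29929 + 16608) + ((70*10)*(-1/9460) + 4428*(-1/21173))*(1/13807) = -41356/45816 + (700*(-1/9460) - 4428/21173)*(1/13807) = -41356*1/45816 + (-35/473 - 4428/21173)*(1/13807) = -10339/11454 - 2835499/10014829*1/13807 = -10339/11454 - 2835499/138274744003 = -1429655056052563/1583798917810362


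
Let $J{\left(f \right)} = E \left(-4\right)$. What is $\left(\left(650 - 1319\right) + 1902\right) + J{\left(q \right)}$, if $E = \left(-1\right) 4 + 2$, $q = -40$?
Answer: $1241$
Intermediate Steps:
$E = -2$ ($E = -4 + 2 = -2$)
$J{\left(f \right)} = 8$ ($J{\left(f \right)} = \left(-2\right) \left(-4\right) = 8$)
$\left(\left(650 - 1319\right) + 1902\right) + J{\left(q \right)} = \left(\left(650 - 1319\right) + 1902\right) + 8 = \left(-669 + 1902\right) + 8 = 1233 + 8 = 1241$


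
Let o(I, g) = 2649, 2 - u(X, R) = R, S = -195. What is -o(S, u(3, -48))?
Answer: -2649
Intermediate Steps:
u(X, R) = 2 - R
-o(S, u(3, -48)) = -1*2649 = -2649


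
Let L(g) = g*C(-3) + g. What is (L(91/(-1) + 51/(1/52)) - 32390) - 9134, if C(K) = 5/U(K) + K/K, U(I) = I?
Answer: -122011/3 ≈ -40670.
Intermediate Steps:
C(K) = 1 + 5/K (C(K) = 5/K + K/K = 5/K + 1 = 1 + 5/K)
L(g) = g/3 (L(g) = g*((5 - 3)/(-3)) + g = g*(-⅓*2) + g = g*(-⅔) + g = -2*g/3 + g = g/3)
(L(91/(-1) + 51/(1/52)) - 32390) - 9134 = ((91/(-1) + 51/(1/52))/3 - 32390) - 9134 = ((91*(-1) + 51/(1/52))/3 - 32390) - 9134 = ((-91 + 51*52)/3 - 32390) - 9134 = ((-91 + 2652)/3 - 32390) - 9134 = ((⅓)*2561 - 32390) - 9134 = (2561/3 - 32390) - 9134 = -94609/3 - 9134 = -122011/3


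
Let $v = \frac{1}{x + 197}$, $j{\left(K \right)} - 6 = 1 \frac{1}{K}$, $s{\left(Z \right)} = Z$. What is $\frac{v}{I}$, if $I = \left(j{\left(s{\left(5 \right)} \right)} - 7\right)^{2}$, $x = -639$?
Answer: $- \frac{25}{7072} \approx -0.0035351$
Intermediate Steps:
$j{\left(K \right)} = 6 + \frac{1}{K}$ ($j{\left(K \right)} = 6 + 1 \frac{1}{K} = 6 + \frac{1}{K}$)
$v = - \frac{1}{442}$ ($v = \frac{1}{-639 + 197} = \frac{1}{-442} = - \frac{1}{442} \approx -0.0022624$)
$I = \frac{16}{25}$ ($I = \left(\left(6 + \frac{1}{5}\right) - 7\right)^{2} = \left(\frac{31}{5} - 7\right)^{2} = \left(- \frac{4}{5}\right)^{2} = \frac{16}{25} \approx 0.64$)
$\frac{v}{I} = - \frac{1}{442 \cdot \frac{16}{25}} = \left(- \frac{1}{442}\right) \frac{25}{16} = - \frac{25}{7072}$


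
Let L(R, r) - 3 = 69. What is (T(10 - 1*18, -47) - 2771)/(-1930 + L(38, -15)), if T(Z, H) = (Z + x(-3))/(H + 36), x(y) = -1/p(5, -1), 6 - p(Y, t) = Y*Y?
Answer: 289494/194161 ≈ 1.4910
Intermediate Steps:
L(R, r) = 72 (L(R, r) = 3 + 69 = 72)
p(Y, t) = 6 - Y**2 (p(Y, t) = 6 - Y*Y = 6 - Y**2)
x(y) = 1/19 (x(y) = -1/(6 - 1*5**2) = -1/(6 - 1*25) = -1/(6 - 25) = -1/(-19) = -1*(-1/19) = 1/19)
T(Z, H) = (1/19 + Z)/(36 + H) (T(Z, H) = (Z + 1/19)/(H + 36) = (1/19 + Z)/(36 + H))
(T(10 - 1*18, -47) - 2771)/(-1930 + L(38, -15)) = ((1/19 + (10 - 1*18))/(36 - 47) - 2771)/(-1930 + 72) = ((1/19 + (10 - 18))/(-11) - 2771)/(-1858) = (-(1/19 - 8)/11 - 2771)*(-1/1858) = (-1/11*(-151/19) - 2771)*(-1/1858) = (151/209 - 2771)*(-1/1858) = -578988/209*(-1/1858) = 289494/194161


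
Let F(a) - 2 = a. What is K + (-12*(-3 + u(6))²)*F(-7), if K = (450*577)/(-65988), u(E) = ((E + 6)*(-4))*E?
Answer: 18626418335/3666 ≈ 5.0809e+6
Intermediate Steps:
F(a) = 2 + a
u(E) = E*(-24 - 4*E) (u(E) = ((6 + E)*(-4))*E = (-24 - 4*E)*E = E*(-24 - 4*E))
K = -14425/3666 (K = 259650*(-1/65988) = -14425/3666 ≈ -3.9348)
K + (-12*(-3 + u(6))²)*F(-7) = -14425/3666 + (-12*(-3 - 4*6*(6 + 6))²)*(2 - 7) = -14425/3666 - 12*(-3 - 4*6*12)²*(-5) = -14425/3666 - 12*(-3 - 288)²*(-5) = -14425/3666 - 12*(-291)²*(-5) = -14425/3666 - 12*84681*(-5) = -14425/3666 - 1016172*(-5) = -14425/3666 + 5080860 = 18626418335/3666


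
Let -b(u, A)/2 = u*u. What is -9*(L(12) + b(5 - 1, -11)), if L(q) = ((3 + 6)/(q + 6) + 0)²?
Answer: 1143/4 ≈ 285.75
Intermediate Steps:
L(q) = 81/(6 + q)² (L(q) = (9/(6 + q) + 0)² = (9/(6 + q))² = 81/(6 + q)²)
b(u, A) = -2*u² (b(u, A) = -2*u*u = -2*u²)
-9*(L(12) + b(5 - 1, -11)) = -9*(81/(6 + 12)² - 2*(5 - 1)²) = -9*(81/18² - 2*4²) = -9*(81*(1/324) - 2*16) = -9*(¼ - 32) = -9*(-127/4) = 1143/4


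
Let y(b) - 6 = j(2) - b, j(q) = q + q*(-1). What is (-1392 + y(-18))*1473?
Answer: -2015064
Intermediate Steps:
j(q) = 0 (j(q) = q - q = 0)
y(b) = 6 - b (y(b) = 6 + (0 - b) = 6 - b)
(-1392 + y(-18))*1473 = (-1392 + (6 - 1*(-18)))*1473 = (-1392 + (6 + 18))*1473 = (-1392 + 24)*1473 = -1368*1473 = -2015064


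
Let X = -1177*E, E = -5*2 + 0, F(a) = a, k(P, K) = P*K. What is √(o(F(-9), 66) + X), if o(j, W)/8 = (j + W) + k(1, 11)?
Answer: √12314 ≈ 110.97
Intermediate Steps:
k(P, K) = K*P
o(j, W) = 88 + 8*W + 8*j (o(j, W) = 8*((j + W) + 11*1) = 8*((W + j) + 11) = 8*(11 + W + j) = 88 + 8*W + 8*j)
E = -10 (E = -10 + 0 = -10)
X = 11770 (X = -1177*(-10) = 11770)
√(o(F(-9), 66) + X) = √((88 + 8*66 + 8*(-9)) + 11770) = √((88 + 528 - 72) + 11770) = √(544 + 11770) = √12314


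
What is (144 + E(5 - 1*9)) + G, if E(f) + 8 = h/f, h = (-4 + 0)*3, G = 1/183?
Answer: 25438/183 ≈ 139.01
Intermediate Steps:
G = 1/183 ≈ 0.0054645
h = -12 (h = -4*3 = -12)
E(f) = -8 - 12/f
(144 + E(5 - 1*9)) + G = (144 + (-8 - 12/(5 - 1*9))) + 1/183 = (144 + (-8 - 12/(5 - 9))) + 1/183 = (144 + (-8 - 12/(-4))) + 1/183 = (144 + (-8 - 12*(-¼))) + 1/183 = (144 + (-8 + 3)) + 1/183 = (144 - 5) + 1/183 = 139 + 1/183 = 25438/183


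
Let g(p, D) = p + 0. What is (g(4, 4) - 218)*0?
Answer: 0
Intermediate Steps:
g(p, D) = p
(g(4, 4) - 218)*0 = (4 - 218)*0 = -214*0 = 0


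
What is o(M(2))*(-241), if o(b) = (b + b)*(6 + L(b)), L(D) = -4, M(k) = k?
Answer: -1928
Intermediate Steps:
o(b) = 4*b (o(b) = (b + b)*(6 - 4) = (2*b)*2 = 4*b)
o(M(2))*(-241) = (4*2)*(-241) = 8*(-241) = -1928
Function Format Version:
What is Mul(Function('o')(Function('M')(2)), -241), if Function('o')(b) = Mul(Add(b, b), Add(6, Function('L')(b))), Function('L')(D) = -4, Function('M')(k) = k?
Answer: -1928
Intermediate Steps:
Function('o')(b) = Mul(4, b) (Function('o')(b) = Mul(Add(b, b), Add(6, -4)) = Mul(Mul(2, b), 2) = Mul(4, b))
Mul(Function('o')(Function('M')(2)), -241) = Mul(Mul(4, 2), -241) = Mul(8, -241) = -1928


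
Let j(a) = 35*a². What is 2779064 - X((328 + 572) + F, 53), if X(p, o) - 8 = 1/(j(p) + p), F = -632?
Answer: 6986846922047/2514108 ≈ 2.7791e+6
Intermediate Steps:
X(p, o) = 8 + 1/(p + 35*p²) (X(p, o) = 8 + 1/(35*p² + p) = 8 + 1/(p + 35*p²))
2779064 - X((328 + 572) + F, 53) = 2779064 - (1 + 8*((328 + 572) - 632) + 280*((328 + 572) - 632)²)/(((328 + 572) - 632)*(1 + 35*((328 + 572) - 632))) = 2779064 - (1 + 8*(900 - 632) + 280*(900 - 632)²)/((900 - 632)*(1 + 35*(900 - 632))) = 2779064 - (1 + 8*268 + 280*268²)/(268*(1 + 35*268)) = 2779064 - (1 + 2144 + 280*71824)/(268*(1 + 9380)) = 2779064 - (1 + 2144 + 20110720)/(268*9381) = 2779064 - 20112865/(268*9381) = 2779064 - 1*20112865/2514108 = 2779064 - 20112865/2514108 = 6986846922047/2514108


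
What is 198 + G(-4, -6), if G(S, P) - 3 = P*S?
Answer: 225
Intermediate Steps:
G(S, P) = 3 + P*S
198 + G(-4, -6) = 198 + (3 - 6*(-4)) = 198 + (3 + 24) = 198 + 27 = 225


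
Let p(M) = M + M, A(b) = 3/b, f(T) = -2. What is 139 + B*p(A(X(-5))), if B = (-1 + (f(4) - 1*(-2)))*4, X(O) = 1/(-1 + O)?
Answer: 283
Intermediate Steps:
p(M) = 2*M
B = -4 (B = (-1 + (-2 - 1*(-2)))*4 = (-1 + (-2 + 2))*4 = (-1 + 0)*4 = -1*4 = -4)
139 + B*p(A(X(-5))) = 139 - 8*3/(1/(-1 - 5)) = 139 - 8*3/(1/(-6)) = 139 - 8*3/(-⅙) = 139 - 8*3*(-6) = 139 - 8*(-18) = 139 - 4*(-36) = 139 + 144 = 283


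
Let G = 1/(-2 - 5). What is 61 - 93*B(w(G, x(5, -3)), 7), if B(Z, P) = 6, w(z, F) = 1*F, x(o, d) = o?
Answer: -497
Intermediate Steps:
G = -1/7 (G = 1/(-7) = -1/7 ≈ -0.14286)
w(z, F) = F
61 - 93*B(w(G, x(5, -3)), 7) = 61 - 93*6 = 61 - 558 = -497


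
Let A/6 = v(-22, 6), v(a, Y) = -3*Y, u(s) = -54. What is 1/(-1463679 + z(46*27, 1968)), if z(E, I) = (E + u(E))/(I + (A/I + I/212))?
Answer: -636521/931662038311 ≈ -6.8321e-7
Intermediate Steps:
A = -108 (A = 6*(-3*6) = 6*(-18) = -108)
z(E, I) = (-54 + E)/(-108/I + 213*I/212) (z(E, I) = (E - 54)/(I + (-108/I + I/212)) = (-54 + E)/(I + (-108/I + I*(1/212))) = (-54 + E)/(I + (-108/I + I/212)) = (-54 + E)/(-108/I + 213*I/212))
1/(-1463679 + z(46*27, 1968)) = 1/(-1463679 + (212/3)*1968*(-54 + 46*27)/(-7632 + 71*1968²)) = 1/(-1463679 + (212/3)*1968*(-54 + 1242)/(-7632 + 71*3873024)) = 1/(-1463679 + (212/3)*1968*1188/(-7632 + 274984704)) = 1/(-1463679 + (212/3)*1968*1188/274977072) = 1/(-1463679 + (212/3)*1968*(1/274977072)*1188) = 1/(-1463679 + 382448/636521) = 1/(-931662038311/636521) = -636521/931662038311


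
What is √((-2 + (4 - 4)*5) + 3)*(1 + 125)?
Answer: 126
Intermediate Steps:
√((-2 + (4 - 4)*5) + 3)*(1 + 125) = √((-2 + 0*5) + 3)*126 = √((-2 + 0) + 3)*126 = √(-2 + 3)*126 = √1*126 = 1*126 = 126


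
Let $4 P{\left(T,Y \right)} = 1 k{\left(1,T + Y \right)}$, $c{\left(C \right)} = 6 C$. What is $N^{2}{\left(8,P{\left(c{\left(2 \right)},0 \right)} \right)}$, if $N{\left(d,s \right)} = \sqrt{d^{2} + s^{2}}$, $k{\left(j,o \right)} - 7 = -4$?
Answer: $\frac{1033}{16} \approx 64.563$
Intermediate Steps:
$k{\left(j,o \right)} = 3$ ($k{\left(j,o \right)} = 7 - 4 = 3$)
$P{\left(T,Y \right)} = \frac{3}{4}$ ($P{\left(T,Y \right)} = \frac{1 \cdot 3}{4} = \frac{1}{4} \cdot 3 = \frac{3}{4}$)
$N^{2}{\left(8,P{\left(c{\left(2 \right)},0 \right)} \right)} = \left(\sqrt{8^{2} + \left(\frac{3}{4}\right)^{2}}\right)^{2} = \left(\sqrt{64 + \frac{9}{16}}\right)^{2} = \left(\sqrt{\frac{1033}{16}}\right)^{2} = \left(\frac{\sqrt{1033}}{4}\right)^{2} = \frac{1033}{16}$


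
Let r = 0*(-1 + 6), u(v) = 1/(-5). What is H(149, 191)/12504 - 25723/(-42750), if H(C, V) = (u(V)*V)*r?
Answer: 25723/42750 ≈ 0.60171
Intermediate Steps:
u(v) = -⅕
r = 0 (r = 0*5 = 0)
H(C, V) = 0 (H(C, V) = -V/5*0 = 0)
H(149, 191)/12504 - 25723/(-42750) = 0/12504 - 25723/(-42750) = 0*(1/12504) - 25723*(-1/42750) = 0 + 25723/42750 = 25723/42750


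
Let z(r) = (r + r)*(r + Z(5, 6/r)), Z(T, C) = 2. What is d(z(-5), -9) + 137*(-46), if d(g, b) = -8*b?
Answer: -6230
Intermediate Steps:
z(r) = 2*r*(2 + r) (z(r) = (r + r)*(r + 2) = (2*r)*(2 + r) = 2*r*(2 + r))
d(z(-5), -9) + 137*(-46) = -8*(-9) + 137*(-46) = 72 - 6302 = -6230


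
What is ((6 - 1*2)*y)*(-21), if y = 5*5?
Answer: -2100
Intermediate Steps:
y = 25
((6 - 1*2)*y)*(-21) = ((6 - 1*2)*25)*(-21) = ((6 - 2)*25)*(-21) = (4*25)*(-21) = 100*(-21) = -2100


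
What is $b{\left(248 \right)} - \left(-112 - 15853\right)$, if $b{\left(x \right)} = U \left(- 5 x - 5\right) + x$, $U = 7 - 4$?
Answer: $12478$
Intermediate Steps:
$U = 3$ ($U = 7 - 4 = 3$)
$b{\left(x \right)} = -15 - 14 x$ ($b{\left(x \right)} = 3 \left(- 5 x - 5\right) + x = 3 \left(-5 - 5 x\right) + x = \left(-15 - 15 x\right) + x = -15 - 14 x$)
$b{\left(248 \right)} - \left(-112 - 15853\right) = \left(-15 - 3472\right) - \left(-112 - 15853\right) = -3487 - -15965 = -3487 + 15965 = 12478$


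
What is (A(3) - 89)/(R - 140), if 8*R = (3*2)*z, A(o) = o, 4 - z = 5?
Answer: 344/563 ≈ 0.61101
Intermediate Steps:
z = -1 (z = 4 - 1*5 = 4 - 5 = -1)
R = -3/4 (R = ((3*2)*(-1))/8 = (6*(-1))/8 = (1/8)*(-6) = -3/4 ≈ -0.75000)
(A(3) - 89)/(R - 140) = (3 - 89)/(-3/4 - 140) = -86/(-563/4) = -86*(-4/563) = 344/563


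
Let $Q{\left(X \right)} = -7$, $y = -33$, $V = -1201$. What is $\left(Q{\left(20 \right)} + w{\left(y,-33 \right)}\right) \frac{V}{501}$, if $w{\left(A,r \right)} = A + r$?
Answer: $\frac{87673}{501} \approx 175.0$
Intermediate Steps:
$\left(Q{\left(20 \right)} + w{\left(y,-33 \right)}\right) \frac{V}{501} = \left(-7 - 66\right) \left(- \frac{1201}{501}\right) = \left(-7 - 66\right) \left(\left(-1201\right) \frac{1}{501}\right) = \left(-73\right) \left(- \frac{1201}{501}\right) = \frac{87673}{501}$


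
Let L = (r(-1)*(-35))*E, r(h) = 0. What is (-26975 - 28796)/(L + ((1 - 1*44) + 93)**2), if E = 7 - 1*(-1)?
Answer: -55771/2500 ≈ -22.308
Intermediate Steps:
E = 8 (E = 7 + 1 = 8)
L = 0 (L = (0*(-35))*8 = 0*8 = 0)
(-26975 - 28796)/(L + ((1 - 1*44) + 93)**2) = (-26975 - 28796)/(0 + ((1 - 1*44) + 93)**2) = -55771/(0 + ((1 - 44) + 93)**2) = -55771/(0 + (-43 + 93)**2) = -55771/(0 + 50**2) = -55771/(0 + 2500) = -55771/2500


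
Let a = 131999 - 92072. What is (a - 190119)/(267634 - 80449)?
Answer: -50064/62395 ≈ -0.80237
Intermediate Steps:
a = 39927
(a - 190119)/(267634 - 80449) = (39927 - 190119)/(267634 - 80449) = -150192/187185 = -150192*1/187185 = -50064/62395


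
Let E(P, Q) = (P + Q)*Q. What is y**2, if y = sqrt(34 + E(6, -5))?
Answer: 29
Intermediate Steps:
E(P, Q) = Q*(P + Q)
y = sqrt(29) (y = sqrt(34 - 5*(6 - 5)) = sqrt(34 - 5*1) = sqrt(34 - 5) = sqrt(29) ≈ 5.3852)
y**2 = (sqrt(29))**2 = 29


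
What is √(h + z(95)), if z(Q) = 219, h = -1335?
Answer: 6*I*√31 ≈ 33.407*I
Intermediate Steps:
√(h + z(95)) = √(-1335 + 219) = √(-1116) = 6*I*√31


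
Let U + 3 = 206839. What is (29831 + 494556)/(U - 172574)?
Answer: 524387/34262 ≈ 15.305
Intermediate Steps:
U = 206836 (U = -3 + 206839 = 206836)
(29831 + 494556)/(U - 172574) = (29831 + 494556)/(206836 - 172574) = 524387/34262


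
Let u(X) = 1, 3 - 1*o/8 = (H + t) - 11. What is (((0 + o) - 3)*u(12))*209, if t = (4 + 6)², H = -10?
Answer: -127699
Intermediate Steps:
t = 100 (t = 10² = 100)
o = -608 (o = 24 - 8*((-10 + 100) - 11) = 24 - 8*(90 - 11) = 24 - 8*79 = 24 - 632 = -608)
(((0 + o) - 3)*u(12))*209 = (((0 - 608) - 3)*1)*209 = ((-608 - 3)*1)*209 = -611*1*209 = -611*209 = -127699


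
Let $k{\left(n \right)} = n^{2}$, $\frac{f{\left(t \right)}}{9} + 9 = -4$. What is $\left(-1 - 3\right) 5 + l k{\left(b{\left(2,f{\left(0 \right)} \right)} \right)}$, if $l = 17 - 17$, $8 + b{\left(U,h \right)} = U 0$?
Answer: $-20$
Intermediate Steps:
$f{\left(t \right)} = -117$ ($f{\left(t \right)} = -81 + 9 \left(-4\right) = -81 - 36 = -117$)
$b{\left(U,h \right)} = -8$ ($b{\left(U,h \right)} = -8 + U 0 = -8 + 0 = -8$)
$l = 0$ ($l = 17 - 17 = 0$)
$\left(-1 - 3\right) 5 + l k{\left(b{\left(2,f{\left(0 \right)} \right)} \right)} = \left(-1 - 3\right) 5 + 0 \left(-8\right)^{2} = \left(-4\right) 5 + 0 \cdot 64 = -20 + 0 = -20$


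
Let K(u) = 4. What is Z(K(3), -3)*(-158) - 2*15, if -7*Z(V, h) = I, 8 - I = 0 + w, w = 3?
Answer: 580/7 ≈ 82.857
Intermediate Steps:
I = 5 (I = 8 - (0 + 3) = 8 - 1*3 = 8 - 3 = 5)
Z(V, h) = -5/7 (Z(V, h) = -⅐*5 = -5/7)
Z(K(3), -3)*(-158) - 2*15 = -5/7*(-158) - 2*15 = 790/7 - 30 = 580/7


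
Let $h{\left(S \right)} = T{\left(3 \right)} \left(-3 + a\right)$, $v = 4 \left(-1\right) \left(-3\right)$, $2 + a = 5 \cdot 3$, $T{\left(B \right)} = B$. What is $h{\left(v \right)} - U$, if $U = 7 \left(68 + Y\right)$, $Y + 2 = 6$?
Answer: $-474$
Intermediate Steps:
$Y = 4$ ($Y = -2 + 6 = 4$)
$a = 13$ ($a = -2 + 5 \cdot 3 = -2 + 15 = 13$)
$v = 12$ ($v = \left(-4\right) \left(-3\right) = 12$)
$h{\left(S \right)} = 30$ ($h{\left(S \right)} = 3 \left(-3 + 13\right) = 3 \cdot 10 = 30$)
$U = 504$ ($U = 7 \left(68 + 4\right) = 7 \cdot 72 = 504$)
$h{\left(v \right)} - U = 30 - 504 = -474$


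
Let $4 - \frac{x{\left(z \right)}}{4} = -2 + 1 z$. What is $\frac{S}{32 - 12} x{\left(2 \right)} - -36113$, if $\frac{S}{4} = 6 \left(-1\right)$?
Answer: $\frac{180469}{5} \approx 36094.0$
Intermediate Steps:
$x{\left(z \right)} = 24 - 4 z$ ($x{\left(z \right)} = 16 - 4 \left(-2 + 1 z\right) = 16 - 4 \left(-2 + z\right) = 16 - \left(-8 + 4 z\right) = 24 - 4 z$)
$S = -24$ ($S = 4 \cdot 6 \left(-1\right) = 4 \left(-6\right) = -24$)
$\frac{S}{32 - 12} x{\left(2 \right)} - -36113 = - \frac{24}{32 - 12} \left(24 - 8\right) - -36113 = - \frac{24}{20} \left(24 - 8\right) + 36113 = \left(-24\right) \frac{1}{20} \cdot 16 + 36113 = \left(- \frac{6}{5}\right) 16 + 36113 = - \frac{96}{5} + 36113 = \frac{180469}{5}$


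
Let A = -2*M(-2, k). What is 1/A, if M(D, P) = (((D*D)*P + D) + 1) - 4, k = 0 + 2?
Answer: -⅙ ≈ -0.16667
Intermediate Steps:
k = 2
M(D, P) = -3 + D + P*D² (M(D, P) = ((D²*P + D) + 1) - 4 = ((P*D² + D) + 1) - 4 = ((D + P*D²) + 1) - 4 = (1 + D + P*D²) - 4 = -3 + D + P*D²)
A = -6 (A = -2*(-3 - 2 + 2*(-2)²) = -2*(-3 - 2 + 2*4) = -2*(-3 - 2 + 8) = -2*3 = -6)
1/A = 1/(-6) = -⅙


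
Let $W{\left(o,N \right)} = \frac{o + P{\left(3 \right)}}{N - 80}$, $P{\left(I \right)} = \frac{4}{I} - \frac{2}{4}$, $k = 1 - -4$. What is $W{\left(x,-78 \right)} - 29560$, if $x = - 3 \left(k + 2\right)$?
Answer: $- \frac{28022759}{948} \approx -29560.0$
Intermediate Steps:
$k = 5$ ($k = 1 + 4 = 5$)
$P{\left(I \right)} = - \frac{1}{2} + \frac{4}{I}$ ($P{\left(I \right)} = \frac{4}{I} - \frac{1}{2} = - \frac{1}{2} + \frac{4}{I}$)
$x = -21$ ($x = - 3 \left(5 + 2\right) = \left(-3\right) 7 = -21$)
$W{\left(o,N \right)} = \frac{\frac{5}{6} + o}{-80 + N}$ ($W{\left(o,N \right)} = \frac{o + \frac{8 - 3}{2 \cdot 3}}{N - 80} = \frac{o + \frac{1}{2} \cdot \frac{1}{3} \left(8 - 3\right)}{-80 + N} = \frac{o + \frac{1}{2} \cdot \frac{1}{3} \cdot 5}{-80 + N} = \frac{o + \frac{5}{6}}{-80 + N} = \frac{\frac{5}{6} + o}{-80 + N}$)
$W{\left(x,-78 \right)} - 29560 = \frac{\frac{5}{6} - 21}{-80 - 78} - 29560 = \frac{1}{-158} \left(- \frac{121}{6}\right) - 29560 = \left(- \frac{1}{158}\right) \left(- \frac{121}{6}\right) - 29560 = \frac{121}{948} - 29560 = - \frac{28022759}{948}$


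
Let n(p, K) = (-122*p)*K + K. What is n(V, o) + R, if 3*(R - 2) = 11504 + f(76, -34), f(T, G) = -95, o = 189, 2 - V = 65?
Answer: 1456648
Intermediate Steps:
V = -63 (V = 2 - 1*65 = 2 - 65 = -63)
n(p, K) = K - 122*K*p (n(p, K) = -122*K*p + K = K - 122*K*p)
R = 3805 (R = 2 + (11504 - 95)/3 = 2 + (1/3)*11409 = 2 + 3803 = 3805)
n(V, o) + R = 189*(1 - 122*(-63)) + 3805 = 189*(1 + 7686) + 3805 = 189*7687 + 3805 = 1452843 + 3805 = 1456648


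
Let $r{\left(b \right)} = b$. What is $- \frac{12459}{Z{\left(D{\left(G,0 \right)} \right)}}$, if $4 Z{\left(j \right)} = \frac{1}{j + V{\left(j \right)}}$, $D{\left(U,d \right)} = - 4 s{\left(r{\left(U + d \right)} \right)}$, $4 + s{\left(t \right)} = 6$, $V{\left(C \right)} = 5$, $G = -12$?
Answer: $149508$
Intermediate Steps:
$s{\left(t \right)} = 2$ ($s{\left(t \right)} = -4 + 6 = 2$)
$D{\left(U,d \right)} = -8$ ($D{\left(U,d \right)} = \left(-4\right) 2 = -8$)
$Z{\left(j \right)} = \frac{1}{4 \left(5 + j\right)}$ ($Z{\left(j \right)} = \frac{1}{4 \left(j + 5\right)} = \frac{1}{4 \left(5 + j\right)}$)
$- \frac{12459}{Z{\left(D{\left(G,0 \right)} \right)}} = - \frac{12459}{\frac{1}{4} \frac{1}{5 - 8}} = - \frac{12459}{\frac{1}{4} \frac{1}{-3}} = - \frac{12459}{\frac{1}{4} \left(- \frac{1}{3}\right)} = - \frac{12459}{- \frac{1}{12}} = \left(-12459\right) \left(-12\right) = 149508$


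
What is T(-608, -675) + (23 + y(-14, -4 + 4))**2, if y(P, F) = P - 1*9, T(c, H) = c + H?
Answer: -1283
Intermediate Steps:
T(c, H) = H + c
y(P, F) = -9 + P (y(P, F) = P - 9 = -9 + P)
T(-608, -675) + (23 + y(-14, -4 + 4))**2 = (-675 - 608) + (23 + (-9 - 14))**2 = -1283 + (23 - 23)**2 = -1283 + 0**2 = -1283 + 0 = -1283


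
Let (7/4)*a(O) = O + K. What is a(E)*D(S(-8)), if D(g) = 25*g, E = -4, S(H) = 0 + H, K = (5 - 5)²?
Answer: 3200/7 ≈ 457.14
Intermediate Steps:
K = 0 (K = 0² = 0)
S(H) = H
a(O) = 4*O/7 (a(O) = 4*(O + 0)/7 = 4*O/7)
a(E)*D(S(-8)) = ((4/7)*(-4))*(25*(-8)) = -16/7*(-200) = 3200/7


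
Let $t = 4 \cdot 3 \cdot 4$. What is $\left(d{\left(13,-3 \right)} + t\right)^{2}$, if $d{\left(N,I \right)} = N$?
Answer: $3721$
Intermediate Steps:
$t = 48$ ($t = 12 \cdot 4 = 48$)
$\left(d{\left(13,-3 \right)} + t\right)^{2} = \left(13 + 48\right)^{2} = 61^{2} = 3721$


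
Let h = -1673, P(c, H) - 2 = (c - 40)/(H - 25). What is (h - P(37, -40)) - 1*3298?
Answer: -323248/65 ≈ -4973.0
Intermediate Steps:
P(c, H) = 2 + (-40 + c)/(-25 + H) (P(c, H) = 2 + (c - 40)/(H - 25) = 2 + (-40 + c)/(-25 + H))
(h - P(37, -40)) - 1*3298 = (-1673 - (-90 + 37 + 2*(-40))/(-25 - 40)) - 1*3298 = (-1673 - (-90 + 37 - 80)/(-65)) - 3298 = (-1673 - (-1)*(-133)/65) - 3298 = (-1673 - 1*133/65) - 3298 = (-1673 - 133/65) - 3298 = -108878/65 - 3298 = -323248/65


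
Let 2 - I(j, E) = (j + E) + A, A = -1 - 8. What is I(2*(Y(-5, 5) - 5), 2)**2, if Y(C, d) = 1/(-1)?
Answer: 441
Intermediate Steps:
A = -9
Y(C, d) = -1
I(j, E) = 11 - E - j (I(j, E) = 2 - ((j + E) - 9) = 2 - ((E + j) - 9) = 2 - (-9 + E + j) = 2 + (9 - E - j) = 11 - E - j)
I(2*(Y(-5, 5) - 5), 2)**2 = (11 - 1*2 - 2*(-1 - 5))**2 = (11 - 2 - 2*(-6))**2 = (11 - 2 - 1*(-12))**2 = (11 - 2 + 12)**2 = 21**2 = 441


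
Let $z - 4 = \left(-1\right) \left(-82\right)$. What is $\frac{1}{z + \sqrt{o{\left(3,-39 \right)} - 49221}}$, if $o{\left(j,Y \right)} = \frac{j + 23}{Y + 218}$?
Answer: $\frac{15394}{10134417} - \frac{i \sqrt{1577085407}}{10134417} \approx 0.001519 - 0.0039186 i$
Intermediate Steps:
$o{\left(j,Y \right)} = \frac{23 + j}{218 + Y}$
$z = 86$ ($z = 4 - -82 = 4 + 82 = 86$)
$\frac{1}{z + \sqrt{o{\left(3,-39 \right)} - 49221}} = \frac{1}{86 + \sqrt{\frac{23 + 3}{218 - 39} - 49221}} = \frac{1}{86 + \sqrt{\frac{1}{179} \cdot 26 - 49221}} = \frac{1}{86 + \sqrt{\frac{26}{179} - 49221}} = \frac{1}{86 + \sqrt{- \frac{8810533}{179}}} = \frac{1}{86 + \frac{i \sqrt{1577085407}}{179}}$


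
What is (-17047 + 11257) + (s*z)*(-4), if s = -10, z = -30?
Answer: -6990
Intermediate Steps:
(-17047 + 11257) + (s*z)*(-4) = (-17047 + 11257) - 10*(-30)*(-4) = -5790 + 300*(-4) = -5790 - 1200 = -6990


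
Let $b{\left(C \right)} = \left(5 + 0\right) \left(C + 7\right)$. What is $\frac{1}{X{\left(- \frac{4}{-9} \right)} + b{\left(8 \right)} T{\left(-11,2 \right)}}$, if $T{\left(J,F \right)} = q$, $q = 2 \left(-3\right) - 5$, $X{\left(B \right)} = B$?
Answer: $- \frac{9}{7421} \approx -0.0012128$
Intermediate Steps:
$q = -11$ ($q = -6 - 5 = -11$)
$b{\left(C \right)} = 35 + 5 C$ ($b{\left(C \right)} = 5 \left(7 + C\right) = 35 + 5 C$)
$T{\left(J,F \right)} = -11$
$\frac{1}{X{\left(- \frac{4}{-9} \right)} + b{\left(8 \right)} T{\left(-11,2 \right)}} = \frac{1}{- \frac{4}{-9} + \left(35 + 5 \cdot 8\right) \left(-11\right)} = \frac{1}{\left(-4\right) \left(- \frac{1}{9}\right) + \left(35 + 40\right) \left(-11\right)} = \frac{1}{\frac{4}{9} + 75 \left(-11\right)} = \frac{1}{\frac{4}{9} - 825} = \frac{1}{- \frac{7421}{9}} = - \frac{9}{7421}$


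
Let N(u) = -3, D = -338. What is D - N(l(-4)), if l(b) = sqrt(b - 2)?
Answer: -335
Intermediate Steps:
l(b) = sqrt(-2 + b)
D - N(l(-4)) = -338 - 1*(-3) = -338 + 3 = -335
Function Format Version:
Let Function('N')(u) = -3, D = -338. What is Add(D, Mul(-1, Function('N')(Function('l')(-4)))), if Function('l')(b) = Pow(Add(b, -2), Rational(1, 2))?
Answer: -335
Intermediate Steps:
Function('l')(b) = Pow(Add(-2, b), Rational(1, 2))
Add(D, Mul(-1, Function('N')(Function('l')(-4)))) = Add(-338, Mul(-1, -3)) = Add(-338, 3) = -335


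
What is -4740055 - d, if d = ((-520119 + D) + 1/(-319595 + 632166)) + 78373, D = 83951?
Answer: -1369767390461/312571 ≈ -4.3823e+6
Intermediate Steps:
d = -111836340944/312571 (d = ((-520119 + 83951) + 1/(-319595 + 632166)) + 78373 = (-436168 + 1/312571) + 78373 = -136333467927/312571 + 78373 = -111836340944/312571 ≈ -3.5780e+5)
-4740055 - d = -4740055 - 1*(-111836340944/312571) = -4740055 + 111836340944/312571 = -1369767390461/312571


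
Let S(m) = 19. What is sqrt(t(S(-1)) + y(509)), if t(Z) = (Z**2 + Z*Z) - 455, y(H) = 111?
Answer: 3*sqrt(42) ≈ 19.442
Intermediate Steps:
t(Z) = -455 + 2*Z**2 (t(Z) = (Z**2 + Z**2) - 455 = 2*Z**2 - 455 = -455 + 2*Z**2)
sqrt(t(S(-1)) + y(509)) = sqrt((-455 + 2*19**2) + 111) = sqrt((-455 + 2*361) + 111) = sqrt((-455 + 722) + 111) = sqrt(267 + 111) = sqrt(378) = 3*sqrt(42)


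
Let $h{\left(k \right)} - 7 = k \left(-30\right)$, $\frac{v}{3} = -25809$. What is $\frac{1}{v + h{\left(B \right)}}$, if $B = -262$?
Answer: $- \frac{1}{69560} \approx -1.4376 \cdot 10^{-5}$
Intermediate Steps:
$v = -77427$ ($v = 3 \left(-25809\right) = -77427$)
$h{\left(k \right)} = 7 - 30 k$ ($h{\left(k \right)} = 7 + k \left(-30\right) = 7 - 30 k$)
$\frac{1}{v + h{\left(B \right)}} = \frac{1}{-77427 + \left(7 - -7860\right)} = \frac{1}{-77427 + \left(7 + 7860\right)} = \frac{1}{-77427 + 7867} = \frac{1}{-69560} = - \frac{1}{69560}$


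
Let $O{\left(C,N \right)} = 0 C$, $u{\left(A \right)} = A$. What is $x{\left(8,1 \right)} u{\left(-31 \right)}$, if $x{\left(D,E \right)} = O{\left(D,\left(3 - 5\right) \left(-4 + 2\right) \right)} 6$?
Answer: $0$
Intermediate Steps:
$O{\left(C,N \right)} = 0$
$x{\left(D,E \right)} = 0$ ($x{\left(D,E \right)} = 0 \cdot 6 = 0$)
$x{\left(8,1 \right)} u{\left(-31 \right)} = 0 \left(-31\right) = 0$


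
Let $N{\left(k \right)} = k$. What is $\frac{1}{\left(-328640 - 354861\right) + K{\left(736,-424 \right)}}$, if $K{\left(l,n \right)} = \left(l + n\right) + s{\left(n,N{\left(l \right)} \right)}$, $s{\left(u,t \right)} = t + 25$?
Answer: $- \frac{1}{682428} \approx -1.4654 \cdot 10^{-6}$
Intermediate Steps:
$s{\left(u,t \right)} = 25 + t$
$K{\left(l,n \right)} = 25 + n + 2 l$ ($K{\left(l,n \right)} = \left(l + n\right) + \left(25 + l\right) = 25 + n + 2 l$)
$\frac{1}{\left(-328640 - 354861\right) + K{\left(736,-424 \right)}} = \frac{1}{\left(-328640 - 354861\right) + \left(25 - 424 + 2 \cdot 736\right)} = \frac{1}{\left(-328640 - 354861\right) + \left(25 - 424 + 1472\right)} = \frac{1}{-683501 + 1073} = \frac{1}{-682428} = - \frac{1}{682428}$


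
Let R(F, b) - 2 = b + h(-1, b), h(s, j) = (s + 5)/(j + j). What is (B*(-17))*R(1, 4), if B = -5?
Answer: 1105/2 ≈ 552.50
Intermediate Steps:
h(s, j) = (5 + s)/(2*j) (h(s, j) = (5 + s)/((2*j)) = (5 + s)*(1/(2*j)) = (5 + s)/(2*j))
R(F, b) = 2 + b + 2/b (R(F, b) = 2 + (b + (5 - 1)/(2*b)) = 2 + (b + (½)*4/b) = 2 + (b + 2/b) = 2 + b + 2/b)
(B*(-17))*R(1, 4) = (-5*(-17))*(2 + 4 + 2/4) = 85*(2 + 4 + 2*(¼)) = 85*(2 + 4 + ½) = 85*(13/2) = 1105/2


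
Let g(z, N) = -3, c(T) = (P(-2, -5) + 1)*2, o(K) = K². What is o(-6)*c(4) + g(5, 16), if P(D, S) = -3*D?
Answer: 501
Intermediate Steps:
c(T) = 14 (c(T) = (-3*(-2) + 1)*2 = (6 + 1)*2 = 7*2 = 14)
o(-6)*c(4) + g(5, 16) = (-6)²*14 - 3 = 36*14 - 3 = 504 - 3 = 501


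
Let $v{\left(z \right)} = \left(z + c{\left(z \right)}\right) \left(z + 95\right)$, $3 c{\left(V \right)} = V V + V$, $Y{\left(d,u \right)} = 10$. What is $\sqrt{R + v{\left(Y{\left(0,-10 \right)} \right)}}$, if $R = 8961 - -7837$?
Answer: $\sqrt{21698} \approx 147.3$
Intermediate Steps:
$R = 16798$ ($R = 8961 + \left(-396 + 8233\right) = 8961 + 7837 = 16798$)
$c{\left(V \right)} = \frac{V}{3} + \frac{V^{2}}{3}$ ($c{\left(V \right)} = \frac{V V + V}{3} = \frac{V^{2} + V}{3} = \frac{V + V^{2}}{3} = \frac{V}{3} + \frac{V^{2}}{3}$)
$v{\left(z \right)} = \left(95 + z\right) \left(z + \frac{z \left(1 + z\right)}{3}\right)$ ($v{\left(z \right)} = \left(z + \frac{z \left(1 + z\right)}{3}\right) \left(z + 95\right) = \left(z + \frac{z \left(1 + z\right)}{3}\right) \left(95 + z\right) = \left(95 + z\right) \left(z + \frac{z \left(1 + z\right)}{3}\right)$)
$\sqrt{R + v{\left(Y{\left(0,-10 \right)} \right)}} = \sqrt{16798 + \frac{1}{3} \cdot 10 \left(380 + 10^{2} + 99 \cdot 10\right)} = \sqrt{16798 + \frac{1}{3} \cdot 10 \left(380 + 100 + 990\right)} = \sqrt{16798 + \frac{1}{3} \cdot 10 \cdot 1470} = \sqrt{16798 + 4900} = \sqrt{21698}$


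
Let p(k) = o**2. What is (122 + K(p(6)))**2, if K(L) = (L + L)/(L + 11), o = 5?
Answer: 4932841/324 ≈ 15225.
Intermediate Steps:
p(k) = 25 (p(k) = 5**2 = 25)
K(L) = 2*L/(11 + L) (K(L) = (2*L)/(11 + L) = 2*L/(11 + L))
(122 + K(p(6)))**2 = (122 + 2*25/(11 + 25))**2 = (122 + 2*25/36)**2 = (122 + 2*25*(1/36))**2 = (122 + 25/18)**2 = (2221/18)**2 = 4932841/324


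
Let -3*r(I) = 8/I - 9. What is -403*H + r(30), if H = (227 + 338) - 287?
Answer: -5041399/45 ≈ -1.1203e+5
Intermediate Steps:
r(I) = 3 - 8/(3*I) (r(I) = -(8/I - 9)/3 = -(-9 + 8/I)/3 = 3 - 8/(3*I))
H = 278 (H = 565 - 287 = 278)
-403*H + r(30) = -403*278 + (3 - 8/3/30) = -112034 + (3 - 8/3*1/30) = -112034 + (3 - 4/45) = -112034 + 131/45 = -5041399/45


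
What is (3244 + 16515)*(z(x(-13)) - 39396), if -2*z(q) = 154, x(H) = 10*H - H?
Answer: -779947007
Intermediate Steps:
x(H) = 9*H
z(q) = -77 (z(q) = -½*154 = -77)
(3244 + 16515)*(z(x(-13)) - 39396) = (3244 + 16515)*(-77 - 39396) = 19759*(-39473) = -779947007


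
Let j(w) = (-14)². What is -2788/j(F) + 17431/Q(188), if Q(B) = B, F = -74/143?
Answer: 723083/9212 ≈ 78.494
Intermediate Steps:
F = -74/143 (F = -74*1/143 = -74/143 ≈ -0.51748)
j(w) = 196
-2788/j(F) + 17431/Q(188) = -2788/196 + 17431/188 = -2788*1/196 + 17431*(1/188) = -697/49 + 17431/188 = 723083/9212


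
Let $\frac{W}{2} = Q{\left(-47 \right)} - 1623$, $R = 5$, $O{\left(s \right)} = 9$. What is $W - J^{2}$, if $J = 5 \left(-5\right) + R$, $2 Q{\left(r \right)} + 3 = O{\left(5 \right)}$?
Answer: $-3640$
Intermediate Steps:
$Q{\left(r \right)} = 3$ ($Q{\left(r \right)} = - \frac{3}{2} + \frac{1}{2} \cdot 9 = - \frac{3}{2} + \frac{9}{2} = 3$)
$J = -20$ ($J = 5 \left(-5\right) + 5 = -25 + 5 = -20$)
$W = -3240$ ($W = 2 \left(3 - 1623\right) = 2 \left(-1620\right) = -3240$)
$W - J^{2} = -3240 - \left(-20\right)^{2} = -3240 - 400 = -3640$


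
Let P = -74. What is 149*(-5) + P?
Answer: -819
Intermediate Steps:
149*(-5) + P = 149*(-5) - 74 = -745 - 74 = -819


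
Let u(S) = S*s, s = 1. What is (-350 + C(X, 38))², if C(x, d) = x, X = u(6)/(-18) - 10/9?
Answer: 10004569/81 ≈ 1.2351e+5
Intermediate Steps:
u(S) = S (u(S) = S*1 = S)
X = -13/9 (X = 6/(-18) - 10/9 = 6*(-1/18) - 10*⅑ = -⅓ - 10/9 = -13/9 ≈ -1.4444)
(-350 + C(X, 38))² = (-350 - 13/9)² = (-3163/9)² = 10004569/81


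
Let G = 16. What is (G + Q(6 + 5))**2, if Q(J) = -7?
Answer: 81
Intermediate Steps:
(G + Q(6 + 5))**2 = (16 - 7)**2 = 9**2 = 81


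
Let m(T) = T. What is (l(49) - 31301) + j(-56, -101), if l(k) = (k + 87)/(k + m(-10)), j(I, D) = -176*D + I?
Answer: -529523/39 ≈ -13578.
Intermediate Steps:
j(I, D) = I - 176*D
l(k) = (87 + k)/(-10 + k) (l(k) = (k + 87)/(k - 10) = (87 + k)/(-10 + k))
(l(49) - 31301) + j(-56, -101) = ((87 + 49)/(-10 + 49) - 31301) + (-56 - 176*(-101)) = (136/39 - 31301) + (-56 + 17776) = ((1/39)*136 - 31301) + 17720 = (136/39 - 31301) + 17720 = -1220603/39 + 17720 = -529523/39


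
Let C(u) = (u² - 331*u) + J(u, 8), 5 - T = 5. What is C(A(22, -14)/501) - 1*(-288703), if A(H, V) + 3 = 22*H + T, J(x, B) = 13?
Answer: 72388471366/251001 ≈ 2.8840e+5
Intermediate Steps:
T = 0 (T = 5 - 1*5 = 5 - 5 = 0)
A(H, V) = -3 + 22*H (A(H, V) = -3 + (22*H + 0) = -3 + 22*H)
C(u) = 13 + u² - 331*u (C(u) = (u² - 331*u) + 13 = 13 + u² - 331*u)
C(A(22, -14)/501) - 1*(-288703) = (13 + ((-3 + 22*22)/501)² - 331*(-3 + 22*22)/501) - 1*(-288703) = (13 + ((-3 + 484)*(1/501))² - 331*(-3 + 484)/501) + 288703 = (13 + (481*(1/501))² - 159211/501) + 288703 = (13 + (481/501)² - 331*481/501) + 288703 = (13 + 231361/251001 - 159211/501) + 288703 = -76270337/251001 + 288703 = 72388471366/251001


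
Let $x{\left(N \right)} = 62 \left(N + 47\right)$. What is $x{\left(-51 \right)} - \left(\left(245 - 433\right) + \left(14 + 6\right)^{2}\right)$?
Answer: $-460$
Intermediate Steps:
$x{\left(N \right)} = 2914 + 62 N$ ($x{\left(N \right)} = 62 \left(47 + N\right) = 2914 + 62 N$)
$x{\left(-51 \right)} - \left(\left(245 - 433\right) + \left(14 + 6\right)^{2}\right) = \left(2914 + 62 \left(-51\right)\right) - \left(\left(245 - 433\right) + \left(14 + 6\right)^{2}\right) = \left(2914 - 3162\right) - \left(-188 + 20^{2}\right) = -248 - \left(-188 + 400\right) = -248 - 212 = -460$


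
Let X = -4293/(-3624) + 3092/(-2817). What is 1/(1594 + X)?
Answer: 3402936/5424575975 ≈ 0.00062732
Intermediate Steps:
X = 295991/3402936 (X = -4293*(-1/3624) + 3092*(-1/2817) = 1431/1208 - 3092/2817 = 295991/3402936 ≈ 0.086981)
1/(1594 + X) = 1/(1594 + 295991/3402936) = 1/(5424575975/3402936) = 3402936/5424575975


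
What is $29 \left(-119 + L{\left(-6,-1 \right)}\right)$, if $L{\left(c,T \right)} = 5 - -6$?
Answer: $-3132$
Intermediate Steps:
$L{\left(c,T \right)} = 11$ ($L{\left(c,T \right)} = 5 + 6 = 11$)
$29 \left(-119 + L{\left(-6,-1 \right)}\right) = 29 \left(-119 + 11\right) = 29 \left(-108\right) = -3132$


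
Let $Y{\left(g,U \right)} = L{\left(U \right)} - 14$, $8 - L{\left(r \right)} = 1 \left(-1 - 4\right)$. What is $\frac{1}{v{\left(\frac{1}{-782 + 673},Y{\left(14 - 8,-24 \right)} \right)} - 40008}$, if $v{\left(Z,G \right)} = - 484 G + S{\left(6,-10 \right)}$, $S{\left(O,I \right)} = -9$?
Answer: $- \frac{1}{39533} \approx -2.5295 \cdot 10^{-5}$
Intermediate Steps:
$L{\left(r \right)} = 13$ ($L{\left(r \right)} = 8 - 1 \left(-1 - 4\right) = 8 - 1 \left(-5\right) = 8 - -5 = 8 + 5 = 13$)
$Y{\left(g,U \right)} = -1$ ($Y{\left(g,U \right)} = 13 - 14 = -1$)
$v{\left(Z,G \right)} = -9 - 484 G$ ($v{\left(Z,G \right)} = - 484 G - 9 = -9 - 484 G$)
$\frac{1}{v{\left(\frac{1}{-782 + 673},Y{\left(14 - 8,-24 \right)} \right)} - 40008} = \frac{1}{\left(-9 - -484\right) - 40008} = \frac{1}{\left(-9 + 484\right) - 40008} = \frac{1}{475 - 40008} = \frac{1}{-39533} = - \frac{1}{39533}$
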